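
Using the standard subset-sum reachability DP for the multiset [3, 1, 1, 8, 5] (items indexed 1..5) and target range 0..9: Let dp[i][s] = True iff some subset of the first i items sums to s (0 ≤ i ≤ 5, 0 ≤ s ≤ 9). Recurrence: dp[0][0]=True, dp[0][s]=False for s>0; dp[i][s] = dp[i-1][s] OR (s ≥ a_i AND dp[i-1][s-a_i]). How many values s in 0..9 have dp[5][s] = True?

i\s   0   1   2   3   4   5   6   7   8   9
  0   T   F   F   F   F   F   F   F   F   F
  1   T   F   F   T   F   F   F   F   F   F
  2   T   T   F   T   T   F   F   F   F   F
  3   T   T   T   T   T   T   F   F   F   F
  4   T   T   T   T   T   T   F   F   T   T
  5   T   T   T   T   T   T   T   T   T   T

10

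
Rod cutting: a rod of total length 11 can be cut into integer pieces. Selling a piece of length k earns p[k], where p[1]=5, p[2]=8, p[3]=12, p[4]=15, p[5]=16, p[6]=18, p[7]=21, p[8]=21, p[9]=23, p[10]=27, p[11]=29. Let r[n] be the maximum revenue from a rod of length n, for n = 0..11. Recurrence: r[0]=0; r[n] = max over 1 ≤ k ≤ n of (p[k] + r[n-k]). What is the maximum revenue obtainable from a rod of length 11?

   n    0    1    2    3    4    5    6    7    8    9   10   11
r[n]    0    5   10   15   20   25   30   35   40   45   50   55

55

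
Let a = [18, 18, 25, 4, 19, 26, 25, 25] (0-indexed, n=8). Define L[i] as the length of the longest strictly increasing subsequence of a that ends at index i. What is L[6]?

   i    0    1    2    3    4    5    6    7
a[i]   18   18   25    4   19   26   25   25
L[i]    1    1    2    1    2    3    3    3

3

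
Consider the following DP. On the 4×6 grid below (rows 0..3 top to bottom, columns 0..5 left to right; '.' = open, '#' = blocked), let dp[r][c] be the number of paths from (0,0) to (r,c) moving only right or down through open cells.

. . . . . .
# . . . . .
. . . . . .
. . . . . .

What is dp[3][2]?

r\c   0   1   2   3   4   5
  0   1   1   1   1   1   1
  1   0   1   2   3   4   5
  2   0   1   3   6  10  15
  3   0   1   4  10  20  35

4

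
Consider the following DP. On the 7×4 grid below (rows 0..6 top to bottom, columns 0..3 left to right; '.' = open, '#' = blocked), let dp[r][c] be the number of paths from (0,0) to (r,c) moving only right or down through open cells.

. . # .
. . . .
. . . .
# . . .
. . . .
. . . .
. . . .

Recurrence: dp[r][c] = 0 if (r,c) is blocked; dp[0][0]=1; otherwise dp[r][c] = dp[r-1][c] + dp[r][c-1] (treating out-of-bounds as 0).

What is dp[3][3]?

15

r\c   0   1   2   3
  0   1   1   0   0
  1   1   2   2   2
  2   1   3   5   7
  3   0   3   8  15
  4   0   3  11  26
  5   0   3  14  40
  6   0   3  17  57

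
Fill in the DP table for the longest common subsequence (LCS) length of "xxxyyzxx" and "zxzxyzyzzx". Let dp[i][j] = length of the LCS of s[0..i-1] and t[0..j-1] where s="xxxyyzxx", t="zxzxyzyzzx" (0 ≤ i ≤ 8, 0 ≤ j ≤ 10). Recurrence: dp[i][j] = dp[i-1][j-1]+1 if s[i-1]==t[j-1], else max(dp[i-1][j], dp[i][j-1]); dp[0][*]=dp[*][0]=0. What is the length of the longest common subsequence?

   ''  z  x  z  x  y  z  y  z  z  x
''  0  0  0  0  0  0  0  0  0  0  0
 x  0  0  1  1  1  1  1  1  1  1  1
 x  0  0  1  1  2  2  2  2  2  2  2
 x  0  0  1  1  2  2  2  2  2  2  3
 y  0  0  1  1  2  3  3  3  3  3  3
 y  0  0  1  1  2  3  3  4  4  4  4
 z  0  1  1  2  2  3  4  4  5  5  5
 x  0  1  2  2  3  3  4  4  5  5  6
 x  0  1  2  2  3  3  4  4  5  5  6

6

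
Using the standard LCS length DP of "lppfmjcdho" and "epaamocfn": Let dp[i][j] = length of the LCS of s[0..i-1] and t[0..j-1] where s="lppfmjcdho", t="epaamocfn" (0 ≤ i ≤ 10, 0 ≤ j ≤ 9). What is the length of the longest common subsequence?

3

   ''  e  p  a  a  m  o  c  f  n
''  0  0  0  0  0  0  0  0  0  0
 l  0  0  0  0  0  0  0  0  0  0
 p  0  0  1  1  1  1  1  1  1  1
 p  0  0  1  1  1  1  1  1  1  1
 f  0  0  1  1  1  1  1  1  2  2
 m  0  0  1  1  1  2  2  2  2  2
 j  0  0  1  1  1  2  2  2  2  2
 c  0  0  1  1  1  2  2  3  3  3
 d  0  0  1  1  1  2  2  3  3  3
 h  0  0  1  1  1  2  2  3  3  3
 o  0  0  1  1  1  2  3  3  3  3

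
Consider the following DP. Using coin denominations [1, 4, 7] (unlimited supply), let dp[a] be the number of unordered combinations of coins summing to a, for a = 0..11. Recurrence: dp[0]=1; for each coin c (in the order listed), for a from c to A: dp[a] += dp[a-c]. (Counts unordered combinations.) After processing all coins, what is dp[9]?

4

after  coin     0     1     2     3     4     5     6     7     8     9    10    11
          1     1     1     1     1     1     1     1     1     1     1     1     1
          4     1     1     1     1     2     2     2     2     3     3     3     3
          7     1     1     1     1     2     2     2     3     4     4     4     5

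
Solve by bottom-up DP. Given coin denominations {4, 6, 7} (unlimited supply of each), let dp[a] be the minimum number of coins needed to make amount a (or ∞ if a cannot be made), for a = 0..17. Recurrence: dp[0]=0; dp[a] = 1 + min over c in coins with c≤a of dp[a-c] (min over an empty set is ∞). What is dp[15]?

 a  0  1  2  3  4  5  6  7  8  9 10 11 12 13 14 15 16 17
dp  0  -  -  -  1  -  1  1  2  -  2  2  2  2  2  3  3  3
(- denotes ∞ / unreachable)

3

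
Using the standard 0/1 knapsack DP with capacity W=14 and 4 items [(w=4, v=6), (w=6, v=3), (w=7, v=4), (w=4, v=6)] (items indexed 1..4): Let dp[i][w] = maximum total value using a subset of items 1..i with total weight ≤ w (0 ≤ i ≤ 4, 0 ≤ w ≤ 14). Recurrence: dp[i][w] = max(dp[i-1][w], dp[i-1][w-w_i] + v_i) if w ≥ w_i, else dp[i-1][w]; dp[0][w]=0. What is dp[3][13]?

i\w   0   1   2   3   4   5   6   7   8   9  10  11  12  13  14
  0   0   0   0   0   0   0   0   0   0   0   0   0   0   0   0
  1   0   0   0   0   6   6   6   6   6   6   6   6   6   6   6
  2   0   0   0   0   6   6   6   6   6   6   9   9   9   9   9
  3   0   0   0   0   6   6   6   6   6   6   9  10  10  10  10
  4   0   0   0   0   6   6   6   6  12  12  12  12  12  12  15

10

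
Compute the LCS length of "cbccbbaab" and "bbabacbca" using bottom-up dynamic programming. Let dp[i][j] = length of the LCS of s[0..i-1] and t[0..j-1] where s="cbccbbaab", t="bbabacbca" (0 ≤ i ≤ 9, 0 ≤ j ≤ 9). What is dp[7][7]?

4

   ''  b  b  a  b  a  c  b  c  a
''  0  0  0  0  0  0  0  0  0  0
 c  0  0  0  0  0  0  1  1  1  1
 b  0  1  1  1  1  1  1  2  2  2
 c  0  1  1  1  1  1  2  2  3  3
 c  0  1  1  1  1  1  2  2  3  3
 b  0  1  2  2  2  2  2  3  3  3
 b  0  1  2  2  3  3  3  3  3  3
 a  0  1  2  3  3  4  4  4  4  4
 a  0  1  2  3  3  4  4  4  4  5
 b  0  1  2  3  4  4  4  5  5  5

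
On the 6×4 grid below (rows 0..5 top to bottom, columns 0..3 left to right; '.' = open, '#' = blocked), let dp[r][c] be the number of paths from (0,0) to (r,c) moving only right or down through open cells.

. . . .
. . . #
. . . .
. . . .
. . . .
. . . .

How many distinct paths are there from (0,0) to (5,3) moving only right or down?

r\c   0   1   2   3
  0   1   1   1   1
  1   1   2   3   0
  2   1   3   6   6
  3   1   4  10  16
  4   1   5  15  31
  5   1   6  21  52

52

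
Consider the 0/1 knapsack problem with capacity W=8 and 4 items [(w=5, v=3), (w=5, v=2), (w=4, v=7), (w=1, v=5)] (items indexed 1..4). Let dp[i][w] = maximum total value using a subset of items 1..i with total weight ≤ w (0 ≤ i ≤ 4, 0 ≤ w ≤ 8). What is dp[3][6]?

i\w   0   1   2   3   4   5   6   7   8
  0   0   0   0   0   0   0   0   0   0
  1   0   0   0   0   0   3   3   3   3
  2   0   0   0   0   0   3   3   3   3
  3   0   0   0   0   7   7   7   7   7
  4   0   5   5   5   7  12  12  12  12

7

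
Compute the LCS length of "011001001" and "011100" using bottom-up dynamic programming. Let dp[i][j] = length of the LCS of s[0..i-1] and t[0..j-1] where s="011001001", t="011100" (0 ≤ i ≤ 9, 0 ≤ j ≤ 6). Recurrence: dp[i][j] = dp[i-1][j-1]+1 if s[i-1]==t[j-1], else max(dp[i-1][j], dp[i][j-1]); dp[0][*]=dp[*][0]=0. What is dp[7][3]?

   ''  0  1  1  1  0  0
''  0  0  0  0  0  0  0
 0  0  1  1  1  1  1  1
 1  0  1  2  2  2  2  2
 1  0  1  2  3  3  3  3
 0  0  1  2  3  3  4  4
 0  0  1  2  3  3  4  5
 1  0  1  2  3  4  4  5
 0  0  1  2  3  4  5  5
 0  0  1  2  3  4  5  6
 1  0  1  2  3  4  5  6

3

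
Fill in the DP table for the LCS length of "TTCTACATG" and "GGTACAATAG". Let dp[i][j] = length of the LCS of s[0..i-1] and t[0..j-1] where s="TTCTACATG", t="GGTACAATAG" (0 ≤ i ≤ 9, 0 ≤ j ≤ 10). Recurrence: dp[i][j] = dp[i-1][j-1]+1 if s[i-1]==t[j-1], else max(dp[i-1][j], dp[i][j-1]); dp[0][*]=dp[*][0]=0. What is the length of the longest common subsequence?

   ''  G  G  T  A  C  A  A  T  A  G
''  0  0  0  0  0  0  0  0  0  0  0
 T  0  0  0  1  1  1  1  1  1  1  1
 T  0  0  0  1  1  1  1  1  2  2  2
 C  0  0  0  1  1  2  2  2  2  2  2
 T  0  0  0  1  1  2  2  2  3  3  3
 A  0  0  0  1  2  2  3  3  3  4  4
 C  0  0  0  1  2  3  3  3  3  4  4
 A  0  0  0  1  2  3  4  4  4  4  4
 T  0  0  0  1  2  3  4  4  5  5  5
 G  0  1  1  1  2  3  4  4  5  5  6

6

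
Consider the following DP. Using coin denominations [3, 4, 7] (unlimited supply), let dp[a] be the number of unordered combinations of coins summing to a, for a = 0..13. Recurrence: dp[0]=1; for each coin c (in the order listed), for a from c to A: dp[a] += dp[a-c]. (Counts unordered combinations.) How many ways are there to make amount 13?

after  coin     0     1     2     3     4     5     6     7     8     9    10    11    12    13
          3     1     0     0     1     0     0     1     0     0     1     0     0     1     0
          4     1     0     0     1     1     0     1     1     1     1     1     1     2     1
          7     1     0     0     1     1     0     1     2     1     1     2     2     2     2

2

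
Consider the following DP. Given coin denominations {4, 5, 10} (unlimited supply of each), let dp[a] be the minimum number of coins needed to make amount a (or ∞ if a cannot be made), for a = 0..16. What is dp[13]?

 a  0  1  2  3  4  5  6  7  8  9 10 11 12 13 14 15 16
dp  0  -  -  -  1  1  -  -  2  2  1  -  3  3  2  2  4
(- denotes ∞ / unreachable)

3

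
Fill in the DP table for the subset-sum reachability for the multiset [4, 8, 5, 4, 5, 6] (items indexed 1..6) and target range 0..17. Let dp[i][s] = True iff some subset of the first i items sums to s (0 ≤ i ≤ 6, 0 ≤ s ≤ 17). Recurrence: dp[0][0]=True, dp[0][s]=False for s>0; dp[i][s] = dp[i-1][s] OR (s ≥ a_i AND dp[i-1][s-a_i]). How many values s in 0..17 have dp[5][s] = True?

11

i\s   0   1   2   3   4   5   6   7   8   9  10  11  12  13  14  15  16  17
  0   T   F   F   F   F   F   F   F   F   F   F   F   F   F   F   F   F   F
  1   T   F   F   F   T   F   F   F   F   F   F   F   F   F   F   F   F   F
  2   T   F   F   F   T   F   F   F   T   F   F   F   T   F   F   F   F   F
  3   T   F   F   F   T   T   F   F   T   T   F   F   T   T   F   F   F   T
  4   T   F   F   F   T   T   F   F   T   T   F   F   T   T   F   F   T   T
  5   T   F   F   F   T   T   F   F   T   T   T   F   T   T   T   F   T   T
  6   T   F   F   F   T   T   T   F   T   T   T   T   T   T   T   T   T   T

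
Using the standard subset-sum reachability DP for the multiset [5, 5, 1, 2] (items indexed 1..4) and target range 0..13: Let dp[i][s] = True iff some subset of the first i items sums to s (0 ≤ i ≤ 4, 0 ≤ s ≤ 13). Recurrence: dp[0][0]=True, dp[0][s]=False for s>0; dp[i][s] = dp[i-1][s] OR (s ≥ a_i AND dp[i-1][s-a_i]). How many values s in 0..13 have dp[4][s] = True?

12

i\s   0   1   2   3   4   5   6   7   8   9  10  11  12  13
  0   T   F   F   F   F   F   F   F   F   F   F   F   F   F
  1   T   F   F   F   F   T   F   F   F   F   F   F   F   F
  2   T   F   F   F   F   T   F   F   F   F   T   F   F   F
  3   T   T   F   F   F   T   T   F   F   F   T   T   F   F
  4   T   T   T   T   F   T   T   T   T   F   T   T   T   T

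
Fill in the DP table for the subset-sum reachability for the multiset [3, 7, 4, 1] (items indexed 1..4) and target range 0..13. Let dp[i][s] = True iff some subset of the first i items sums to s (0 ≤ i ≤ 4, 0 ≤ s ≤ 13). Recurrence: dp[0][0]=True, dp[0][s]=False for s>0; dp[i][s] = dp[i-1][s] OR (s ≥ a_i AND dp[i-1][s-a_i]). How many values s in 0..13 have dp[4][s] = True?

i\s   0   1   2   3   4   5   6   7   8   9  10  11  12  13
  0   T   F   F   F   F   F   F   F   F   F   F   F   F   F
  1   T   F   F   T   F   F   F   F   F   F   F   F   F   F
  2   T   F   F   T   F   F   F   T   F   F   T   F   F   F
  3   T   F   F   T   T   F   F   T   F   F   T   T   F   F
  4   T   T   F   T   T   T   F   T   T   F   T   T   T   F

10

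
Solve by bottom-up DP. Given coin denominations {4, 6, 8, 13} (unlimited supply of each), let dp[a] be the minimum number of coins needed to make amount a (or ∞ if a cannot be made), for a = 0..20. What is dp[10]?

 a  0  1  2  3  4  5  6  7  8  9 10 11 12 13 14 15 16 17 18 19 20
dp  0  -  -  -  1  -  1  -  1  -  2  -  2  1  2  -  2  2  3  2  3
(- denotes ∞ / unreachable)

2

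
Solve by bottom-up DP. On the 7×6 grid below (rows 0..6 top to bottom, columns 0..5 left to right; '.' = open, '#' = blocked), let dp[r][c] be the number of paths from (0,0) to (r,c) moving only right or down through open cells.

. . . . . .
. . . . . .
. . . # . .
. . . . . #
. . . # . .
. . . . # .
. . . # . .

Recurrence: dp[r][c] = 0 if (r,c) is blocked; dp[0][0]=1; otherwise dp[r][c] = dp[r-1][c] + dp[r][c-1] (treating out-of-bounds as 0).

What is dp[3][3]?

r\c   0   1   2   3   4   5
  0   1   1   1   1   1   1
  1   1   2   3   4   5   6
  2   1   3   6   0   5  11
  3   1   4  10  10  15   0
  4   1   5  15   0  15  15
  5   1   6  21  21   0  15
  6   1   7  28   0   0  15

10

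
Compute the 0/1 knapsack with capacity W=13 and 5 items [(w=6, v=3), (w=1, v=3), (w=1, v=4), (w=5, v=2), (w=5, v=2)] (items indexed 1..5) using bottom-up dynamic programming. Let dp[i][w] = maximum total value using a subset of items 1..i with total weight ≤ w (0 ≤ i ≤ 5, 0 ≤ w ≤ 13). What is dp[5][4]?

i\w   0   1   2   3   4   5   6   7   8   9  10  11  12  13
  0   0   0   0   0   0   0   0   0   0   0   0   0   0   0
  1   0   0   0   0   0   0   3   3   3   3   3   3   3   3
  2   0   3   3   3   3   3   3   6   6   6   6   6   6   6
  3   0   4   7   7   7   7   7   7  10  10  10  10  10  10
  4   0   4   7   7   7   7   7   9  10  10  10  10  10  12
  5   0   4   7   7   7   7   7   9  10  10  10  10  11  12

7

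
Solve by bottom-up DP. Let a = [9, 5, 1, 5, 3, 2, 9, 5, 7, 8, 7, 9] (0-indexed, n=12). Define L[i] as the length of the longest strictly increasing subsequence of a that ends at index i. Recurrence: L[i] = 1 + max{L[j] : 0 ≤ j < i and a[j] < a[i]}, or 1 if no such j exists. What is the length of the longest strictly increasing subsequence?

6

   i    0    1    2    3    4    5    6    7    8    9   10   11
a[i]    9    5    1    5    3    2    9    5    7    8    7    9
L[i]    1    1    1    2    2    2    3    3    4    5    4    6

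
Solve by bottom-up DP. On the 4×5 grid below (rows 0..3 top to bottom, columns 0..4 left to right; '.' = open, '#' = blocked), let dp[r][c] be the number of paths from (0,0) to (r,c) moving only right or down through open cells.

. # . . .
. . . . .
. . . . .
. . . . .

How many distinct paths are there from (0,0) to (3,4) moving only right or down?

r\c   0   1   2   3   4
  0   1   0   0   0   0
  1   1   1   1   1   1
  2   1   2   3   4   5
  3   1   3   6  10  15

15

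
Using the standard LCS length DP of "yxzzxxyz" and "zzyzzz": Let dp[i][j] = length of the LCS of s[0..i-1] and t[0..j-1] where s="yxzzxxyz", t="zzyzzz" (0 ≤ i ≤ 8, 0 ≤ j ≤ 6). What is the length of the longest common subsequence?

   ''  z  z  y  z  z  z
''  0  0  0  0  0  0  0
 y  0  0  0  1  1  1  1
 x  0  0  0  1  1  1  1
 z  0  1  1  1  2  2  2
 z  0  1  2  2  2  3  3
 x  0  1  2  2  2  3  3
 x  0  1  2  2  2  3  3
 y  0  1  2  3  3  3  3
 z  0  1  2  3  4  4  4

4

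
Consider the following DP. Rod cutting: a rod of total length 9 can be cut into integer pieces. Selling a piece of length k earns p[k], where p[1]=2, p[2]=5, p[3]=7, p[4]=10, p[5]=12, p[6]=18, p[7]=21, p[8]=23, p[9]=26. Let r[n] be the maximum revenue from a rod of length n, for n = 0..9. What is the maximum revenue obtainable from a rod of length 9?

   n    0    1    2    3    4    5    6    7    8    9
r[n]    0    2    5    7   10   12   18   21   23   26

26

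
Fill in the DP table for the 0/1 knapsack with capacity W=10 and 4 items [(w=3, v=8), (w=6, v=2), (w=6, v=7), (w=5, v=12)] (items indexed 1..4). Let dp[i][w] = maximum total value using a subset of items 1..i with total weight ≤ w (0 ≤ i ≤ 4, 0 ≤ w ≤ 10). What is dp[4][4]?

i\w   0   1   2   3   4   5   6   7   8   9  10
  0   0   0   0   0   0   0   0   0   0   0   0
  1   0   0   0   8   8   8   8   8   8   8   8
  2   0   0   0   8   8   8   8   8   8  10  10
  3   0   0   0   8   8   8   8   8   8  15  15
  4   0   0   0   8   8  12  12  12  20  20  20

8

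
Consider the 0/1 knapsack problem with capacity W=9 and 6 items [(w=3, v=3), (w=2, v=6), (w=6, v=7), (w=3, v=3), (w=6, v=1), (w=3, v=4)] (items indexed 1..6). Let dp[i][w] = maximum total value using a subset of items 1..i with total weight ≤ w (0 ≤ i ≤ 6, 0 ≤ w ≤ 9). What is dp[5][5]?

i\w   0   1   2   3   4   5   6   7   8   9
  0   0   0   0   0   0   0   0   0   0   0
  1   0   0   0   3   3   3   3   3   3   3
  2   0   0   6   6   6   9   9   9   9   9
  3   0   0   6   6   6   9   9   9  13  13
  4   0   0   6   6   6   9   9   9  13  13
  5   0   0   6   6   6   9   9   9  13  13
  6   0   0   6   6   6  10  10  10  13  13

9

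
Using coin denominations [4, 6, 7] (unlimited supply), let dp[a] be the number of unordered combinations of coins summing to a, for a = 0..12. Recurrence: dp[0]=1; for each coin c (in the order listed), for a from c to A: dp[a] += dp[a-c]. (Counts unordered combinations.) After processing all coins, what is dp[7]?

1

after  coin     0     1     2     3     4     5     6     7     8     9    10    11    12
          4     1     0     0     0     1     0     0     0     1     0     0     0     1
          6     1     0     0     0     1     0     1     0     1     0     1     0     2
          7     1     0     0     0     1     0     1     1     1     0     1     1     2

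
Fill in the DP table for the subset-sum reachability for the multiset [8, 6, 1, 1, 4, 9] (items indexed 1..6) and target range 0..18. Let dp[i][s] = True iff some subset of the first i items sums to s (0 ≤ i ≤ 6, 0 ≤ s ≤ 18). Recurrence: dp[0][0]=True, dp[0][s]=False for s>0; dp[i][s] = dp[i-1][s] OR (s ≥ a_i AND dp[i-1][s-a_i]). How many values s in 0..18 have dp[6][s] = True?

i\s   0   1   2   3   4   5   6   7   8   9  10  11  12  13  14  15  16  17  18
  0   T   F   F   F   F   F   F   F   F   F   F   F   F   F   F   F   F   F   F
  1   T   F   F   F   F   F   F   F   T   F   F   F   F   F   F   F   F   F   F
  2   T   F   F   F   F   F   T   F   T   F   F   F   F   F   T   F   F   F   F
  3   T   T   F   F   F   F   T   T   T   T   F   F   F   F   T   T   F   F   F
  4   T   T   T   F   F   F   T   T   T   T   T   F   F   F   T   T   T   F   F
  5   T   T   T   F   T   T   T   T   T   T   T   T   T   T   T   T   T   F   T
  6   T   T   T   F   T   T   T   T   T   T   T   T   T   T   T   T   T   T   T

18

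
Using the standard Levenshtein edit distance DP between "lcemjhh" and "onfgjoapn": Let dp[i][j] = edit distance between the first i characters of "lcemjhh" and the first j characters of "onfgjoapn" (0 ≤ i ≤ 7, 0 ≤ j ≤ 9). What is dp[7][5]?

   ''  o  n  f  g  j  o  a  p  n
''  0  1  2  3  4  5  6  7  8  9
 l  1  1  2  3  4  5  6  7  8  9
 c  2  2  2  3  4  5  6  7  8  9
 e  3  3  3  3  4  5  6  7  8  9
 m  4  4  4  4  4  5  6  7  8  9
 j  5  5  5  5  5  4  5  6  7  8
 h  6  6  6  6  6  5  5  6  7  8
 h  7  7  7  7  7  6  6  6  7  8

6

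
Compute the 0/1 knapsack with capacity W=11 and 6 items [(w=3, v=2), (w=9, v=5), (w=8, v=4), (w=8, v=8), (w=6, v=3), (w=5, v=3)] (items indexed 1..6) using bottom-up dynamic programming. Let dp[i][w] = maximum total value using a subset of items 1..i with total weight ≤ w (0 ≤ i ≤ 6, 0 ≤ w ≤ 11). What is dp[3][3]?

2

i\w   0   1   2   3   4   5   6   7   8   9  10  11
  0   0   0   0   0   0   0   0   0   0   0   0   0
  1   0   0   0   2   2   2   2   2   2   2   2   2
  2   0   0   0   2   2   2   2   2   2   5   5   5
  3   0   0   0   2   2   2   2   2   4   5   5   6
  4   0   0   0   2   2   2   2   2   8   8   8  10
  5   0   0   0   2   2   2   3   3   8   8   8  10
  6   0   0   0   2   2   3   3   3   8   8   8  10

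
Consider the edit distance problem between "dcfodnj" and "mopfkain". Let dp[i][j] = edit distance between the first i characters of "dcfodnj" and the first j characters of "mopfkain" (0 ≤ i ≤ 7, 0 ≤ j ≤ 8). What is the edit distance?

   ''  m  o  p  f  k  a  i  n
''  0  1  2  3  4  5  6  7  8
 d  1  1  2  3  4  5  6  7  8
 c  2  2  2  3  4  5  6  7  8
 f  3  3  3  3  3  4  5  6  7
 o  4  4  3  4  4  4  5  6  7
 d  5  5  4  4  5  5  5  6  7
 n  6  6  5  5  5  6  6  6  6
 j  7  7  6  6  6  6  7  7  7

7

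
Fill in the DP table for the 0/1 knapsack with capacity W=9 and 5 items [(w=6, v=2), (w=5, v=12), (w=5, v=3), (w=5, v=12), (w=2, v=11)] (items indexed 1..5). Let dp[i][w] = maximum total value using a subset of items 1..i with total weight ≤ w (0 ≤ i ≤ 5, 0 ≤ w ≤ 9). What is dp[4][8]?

i\w   0   1   2   3   4   5   6   7   8   9
  0   0   0   0   0   0   0   0   0   0   0
  1   0   0   0   0   0   0   2   2   2   2
  2   0   0   0   0   0  12  12  12  12  12
  3   0   0   0   0   0  12  12  12  12  12
  4   0   0   0   0   0  12  12  12  12  12
  5   0   0  11  11  11  12  12  23  23  23

12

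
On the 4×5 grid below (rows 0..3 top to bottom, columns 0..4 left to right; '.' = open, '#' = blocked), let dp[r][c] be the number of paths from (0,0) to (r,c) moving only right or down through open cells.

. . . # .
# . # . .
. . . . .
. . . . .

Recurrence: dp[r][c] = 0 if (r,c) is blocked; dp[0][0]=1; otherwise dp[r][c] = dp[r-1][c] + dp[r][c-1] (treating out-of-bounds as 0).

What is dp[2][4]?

r\c   0   1   2   3   4
  0   1   1   1   0   0
  1   0   1   0   0   0
  2   0   1   1   1   1
  3   0   1   2   3   4

1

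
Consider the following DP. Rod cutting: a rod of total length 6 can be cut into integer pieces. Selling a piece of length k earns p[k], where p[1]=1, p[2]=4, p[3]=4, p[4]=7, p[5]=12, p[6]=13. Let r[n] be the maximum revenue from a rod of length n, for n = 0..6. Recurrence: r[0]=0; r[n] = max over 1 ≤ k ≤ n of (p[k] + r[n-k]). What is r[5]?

   n    0    1    2    3    4    5    6
r[n]    0    1    4    5    8   12   13

12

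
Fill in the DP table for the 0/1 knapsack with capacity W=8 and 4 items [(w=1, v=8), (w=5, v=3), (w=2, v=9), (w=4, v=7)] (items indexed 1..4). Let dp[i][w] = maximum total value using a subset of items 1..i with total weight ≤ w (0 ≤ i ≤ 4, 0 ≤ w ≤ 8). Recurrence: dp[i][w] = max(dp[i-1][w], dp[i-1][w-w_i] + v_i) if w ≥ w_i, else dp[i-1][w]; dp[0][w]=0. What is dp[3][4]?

i\w   0   1   2   3   4   5   6   7   8
  0   0   0   0   0   0   0   0   0   0
  1   0   8   8   8   8   8   8   8   8
  2   0   8   8   8   8   8  11  11  11
  3   0   8   9  17  17  17  17  17  20
  4   0   8   9  17  17  17  17  24  24

17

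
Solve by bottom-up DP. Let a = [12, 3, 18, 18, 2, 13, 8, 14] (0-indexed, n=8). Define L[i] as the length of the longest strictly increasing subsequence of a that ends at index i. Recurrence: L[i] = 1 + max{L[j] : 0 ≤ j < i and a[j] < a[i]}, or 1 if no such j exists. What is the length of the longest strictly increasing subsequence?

3

   i    0    1    2    3    4    5    6    7
a[i]   12    3   18   18    2   13    8   14
L[i]    1    1    2    2    1    2    2    3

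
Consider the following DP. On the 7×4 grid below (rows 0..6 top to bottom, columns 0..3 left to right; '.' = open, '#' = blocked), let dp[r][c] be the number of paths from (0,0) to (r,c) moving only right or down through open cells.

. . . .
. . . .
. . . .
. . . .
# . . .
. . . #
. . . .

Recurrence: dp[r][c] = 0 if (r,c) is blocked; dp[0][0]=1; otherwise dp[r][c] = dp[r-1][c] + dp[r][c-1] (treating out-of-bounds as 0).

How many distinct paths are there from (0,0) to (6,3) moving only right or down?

r\c   0   1   2   3
  0   1   1   1   1
  1   1   2   3   4
  2   1   3   6  10
  3   1   4  10  20
  4   0   4  14  34
  5   0   4  18   0
  6   0   4  22  22

22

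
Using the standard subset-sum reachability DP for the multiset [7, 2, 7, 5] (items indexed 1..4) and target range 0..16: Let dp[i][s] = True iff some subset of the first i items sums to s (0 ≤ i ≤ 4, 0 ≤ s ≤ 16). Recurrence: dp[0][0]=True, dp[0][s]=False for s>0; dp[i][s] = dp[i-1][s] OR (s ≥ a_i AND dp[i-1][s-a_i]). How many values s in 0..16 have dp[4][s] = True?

i\s   0   1   2   3   4   5   6   7   8   9  10  11  12  13  14  15  16
  0   T   F   F   F   F   F   F   F   F   F   F   F   F   F   F   F   F
  1   T   F   F   F   F   F   F   T   F   F   F   F   F   F   F   F   F
  2   T   F   T   F   F   F   F   T   F   T   F   F   F   F   F   F   F
  3   T   F   T   F   F   F   F   T   F   T   F   F   F   F   T   F   T
  4   T   F   T   F   F   T   F   T   F   T   F   F   T   F   T   F   T

8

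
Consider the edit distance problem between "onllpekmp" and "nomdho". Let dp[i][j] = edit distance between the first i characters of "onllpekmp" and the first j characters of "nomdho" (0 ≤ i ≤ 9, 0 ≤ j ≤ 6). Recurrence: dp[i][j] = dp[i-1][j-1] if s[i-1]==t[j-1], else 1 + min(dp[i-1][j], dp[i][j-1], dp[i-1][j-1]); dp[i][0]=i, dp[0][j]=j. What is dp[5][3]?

   ''  n  o  m  d  h  o
''  0  1  2  3  4  5  6
 o  1  1  1  2  3  4  5
 n  2  1  2  2  3  4  5
 l  3  2  2  3  3  4  5
 l  4  3  3  3  4  4  5
 p  5  4  4  4  4  5  5
 e  6  5  5  5  5  5  6
 k  7  6  6  6  6  6  6
 m  8  7  7  6  7  7  7
 p  9  8  8  7  7  8  8

4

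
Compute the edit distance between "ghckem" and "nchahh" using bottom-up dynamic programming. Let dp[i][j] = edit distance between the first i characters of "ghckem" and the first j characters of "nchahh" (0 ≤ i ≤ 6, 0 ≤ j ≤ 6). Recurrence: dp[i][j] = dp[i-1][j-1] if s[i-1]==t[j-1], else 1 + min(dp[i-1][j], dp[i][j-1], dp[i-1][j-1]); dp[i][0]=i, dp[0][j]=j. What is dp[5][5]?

   ''  n  c  h  a  h  h
''  0  1  2  3  4  5  6
 g  1  1  2  3  4  5  6
 h  2  2  2  2  3  4  5
 c  3  3  2  3  3  4  5
 k  4  4  3  3  4  4  5
 e  5  5  4  4  4  5  5
 m  6  6  5  5  5  5  6

5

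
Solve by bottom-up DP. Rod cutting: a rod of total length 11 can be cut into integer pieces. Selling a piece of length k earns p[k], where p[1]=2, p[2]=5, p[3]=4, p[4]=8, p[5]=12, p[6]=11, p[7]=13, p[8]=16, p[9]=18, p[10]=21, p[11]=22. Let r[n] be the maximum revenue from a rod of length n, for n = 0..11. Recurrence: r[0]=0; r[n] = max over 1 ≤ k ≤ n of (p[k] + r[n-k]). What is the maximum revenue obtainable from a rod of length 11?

27

   n    0    1    2    3    4    5    6    7    8    9   10   11
r[n]    0    2    5    7   10   12   15   17   20   22   25   27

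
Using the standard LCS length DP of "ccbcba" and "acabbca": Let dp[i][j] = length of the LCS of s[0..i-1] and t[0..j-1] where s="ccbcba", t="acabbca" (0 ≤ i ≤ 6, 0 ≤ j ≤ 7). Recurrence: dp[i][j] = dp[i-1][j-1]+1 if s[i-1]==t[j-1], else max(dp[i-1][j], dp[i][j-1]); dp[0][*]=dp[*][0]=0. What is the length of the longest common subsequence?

4

   ''  a  c  a  b  b  c  a
''  0  0  0  0  0  0  0  0
 c  0  0  1  1  1  1  1  1
 c  0  0  1  1  1  1  2  2
 b  0  0  1  1  2  2  2  2
 c  0  0  1  1  2  2  3  3
 b  0  0  1  1  2  3  3  3
 a  0  1  1  2  2  3  3  4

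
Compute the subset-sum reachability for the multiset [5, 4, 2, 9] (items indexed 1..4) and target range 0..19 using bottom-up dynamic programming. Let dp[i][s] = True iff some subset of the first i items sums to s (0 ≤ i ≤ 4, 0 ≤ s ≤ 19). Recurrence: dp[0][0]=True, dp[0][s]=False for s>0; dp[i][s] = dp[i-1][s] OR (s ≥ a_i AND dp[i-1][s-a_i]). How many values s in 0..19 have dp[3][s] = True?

8

i\s   0   1   2   3   4   5   6   7   8   9  10  11  12  13  14  15  16  17  18  19
  0   T   F   F   F   F   F   F   F   F   F   F   F   F   F   F   F   F   F   F   F
  1   T   F   F   F   F   T   F   F   F   F   F   F   F   F   F   F   F   F   F   F
  2   T   F   F   F   T   T   F   F   F   T   F   F   F   F   F   F   F   F   F   F
  3   T   F   T   F   T   T   T   T   F   T   F   T   F   F   F   F   F   F   F   F
  4   T   F   T   F   T   T   T   T   F   T   F   T   F   T   T   T   T   F   T   F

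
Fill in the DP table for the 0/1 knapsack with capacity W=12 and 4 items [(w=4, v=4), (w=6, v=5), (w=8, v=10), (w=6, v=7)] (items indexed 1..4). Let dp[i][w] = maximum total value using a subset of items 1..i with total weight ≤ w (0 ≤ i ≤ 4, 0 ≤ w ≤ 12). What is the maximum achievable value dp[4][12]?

i\w   0   1   2   3   4   5   6   7   8   9  10  11  12
  0   0   0   0   0   0   0   0   0   0   0   0   0   0
  1   0   0   0   0   4   4   4   4   4   4   4   4   4
  2   0   0   0   0   4   4   5   5   5   5   9   9   9
  3   0   0   0   0   4   4   5   5  10  10  10  10  14
  4   0   0   0   0   4   4   7   7  10  10  11  11  14

14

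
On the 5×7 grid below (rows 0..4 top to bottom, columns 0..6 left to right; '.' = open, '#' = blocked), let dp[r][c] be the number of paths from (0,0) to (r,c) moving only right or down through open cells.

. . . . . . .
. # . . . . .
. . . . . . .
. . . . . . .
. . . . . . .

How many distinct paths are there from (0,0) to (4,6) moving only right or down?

98

r\c   0   1   2   3   4   5   6
  0   1   1   1   1   1   1   1
  1   1   0   1   2   3   4   5
  2   1   1   2   4   7  11  16
  3   1   2   4   8  15  26  42
  4   1   3   7  15  30  56  98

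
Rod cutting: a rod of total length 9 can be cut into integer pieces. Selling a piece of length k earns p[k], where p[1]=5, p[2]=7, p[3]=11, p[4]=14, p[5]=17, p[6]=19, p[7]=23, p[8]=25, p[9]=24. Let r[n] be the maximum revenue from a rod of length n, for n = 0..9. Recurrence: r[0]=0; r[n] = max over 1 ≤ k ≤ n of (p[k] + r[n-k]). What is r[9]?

   n    0    1    2    3    4    5    6    7    8    9
r[n]    0    5   10   15   20   25   30   35   40   45

45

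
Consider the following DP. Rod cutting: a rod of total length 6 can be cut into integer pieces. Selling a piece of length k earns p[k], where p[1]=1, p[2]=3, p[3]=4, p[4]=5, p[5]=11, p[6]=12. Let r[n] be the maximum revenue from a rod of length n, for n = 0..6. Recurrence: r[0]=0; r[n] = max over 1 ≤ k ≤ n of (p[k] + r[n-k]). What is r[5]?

   n    0    1    2    3    4    5    6
r[n]    0    1    3    4    6   11   12

11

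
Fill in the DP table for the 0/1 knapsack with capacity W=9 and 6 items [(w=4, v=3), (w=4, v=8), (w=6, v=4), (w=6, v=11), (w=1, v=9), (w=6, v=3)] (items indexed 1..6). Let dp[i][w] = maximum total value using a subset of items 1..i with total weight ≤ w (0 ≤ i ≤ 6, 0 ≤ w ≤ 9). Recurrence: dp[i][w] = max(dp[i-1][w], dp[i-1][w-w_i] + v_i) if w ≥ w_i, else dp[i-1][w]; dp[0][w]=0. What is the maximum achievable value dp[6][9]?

20

i\w   0   1   2   3   4   5   6   7   8   9
  0   0   0   0   0   0   0   0   0   0   0
  1   0   0   0   0   3   3   3   3   3   3
  2   0   0   0   0   8   8   8   8  11  11
  3   0   0   0   0   8   8   8   8  11  11
  4   0   0   0   0   8   8  11  11  11  11
  5   0   9   9   9   9  17  17  20  20  20
  6   0   9   9   9   9  17  17  20  20  20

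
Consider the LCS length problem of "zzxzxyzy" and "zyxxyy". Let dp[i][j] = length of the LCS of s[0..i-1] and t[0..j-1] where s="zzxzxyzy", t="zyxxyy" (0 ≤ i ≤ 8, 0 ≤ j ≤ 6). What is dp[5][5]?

   ''  z  y  x  x  y  y
''  0  0  0  0  0  0  0
 z  0  1  1  1  1  1  1
 z  0  1  1  1  1  1  1
 x  0  1  1  2  2  2  2
 z  0  1  1  2  2  2  2
 x  0  1  1  2  3  3  3
 y  0  1  2  2  3  4  4
 z  0  1  2  2  3  4  4
 y  0  1  2  2  3  4  5

3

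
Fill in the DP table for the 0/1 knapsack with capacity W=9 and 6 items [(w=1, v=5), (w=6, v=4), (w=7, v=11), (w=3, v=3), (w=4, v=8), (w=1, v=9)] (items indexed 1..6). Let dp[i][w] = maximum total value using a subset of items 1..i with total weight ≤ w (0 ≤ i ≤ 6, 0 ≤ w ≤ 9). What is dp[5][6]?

13

i\w   0   1   2   3   4   5   6   7   8   9
  0   0   0   0   0   0   0   0   0   0   0
  1   0   5   5   5   5   5   5   5   5   5
  2   0   5   5   5   5   5   5   9   9   9
  3   0   5   5   5   5   5   5  11  16  16
  4   0   5   5   5   8   8   8  11  16  16
  5   0   5   5   5   8  13  13  13  16  16
  6   0   9  14  14  14  17  22  22  22  25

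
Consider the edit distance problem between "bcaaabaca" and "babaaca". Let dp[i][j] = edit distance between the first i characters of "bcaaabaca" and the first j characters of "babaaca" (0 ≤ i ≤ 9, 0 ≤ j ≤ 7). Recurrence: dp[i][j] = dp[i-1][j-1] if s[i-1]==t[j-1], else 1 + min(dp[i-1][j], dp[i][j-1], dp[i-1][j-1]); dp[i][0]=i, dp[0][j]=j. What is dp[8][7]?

   ''  b  a  b  a  a  c  a
''  0  1  2  3  4  5  6  7
 b  1  0  1  2  3  4  5  6
 c  2  1  1  2  3  4  4  5
 a  3  2  1  2  2  3  4  4
 a  4  3  2  2  2  2  3  4
 a  5  4  3  3  2  2  3  3
 b  6  5  4  3  3  3  3  4
 a  7  6  5  4  3  3  4  3
 c  8  7  6  5  4  4  3  4
 a  9  8  7  6  5  4  4  3

4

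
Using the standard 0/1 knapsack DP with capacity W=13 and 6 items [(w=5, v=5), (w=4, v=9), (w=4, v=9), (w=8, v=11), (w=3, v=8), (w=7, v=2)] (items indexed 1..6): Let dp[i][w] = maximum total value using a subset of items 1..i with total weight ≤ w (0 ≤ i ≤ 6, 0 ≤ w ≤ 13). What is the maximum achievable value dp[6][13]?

26

i\w   0   1   2   3   4   5   6   7   8   9  10  11  12  13
  0   0   0   0   0   0   0   0   0   0   0   0   0   0   0
  1   0   0   0   0   0   5   5   5   5   5   5   5   5   5
  2   0   0   0   0   9   9   9   9   9  14  14  14  14  14
  3   0   0   0   0   9   9   9   9  18  18  18  18  18  23
  4   0   0   0   0   9   9   9   9  18  18  18  18  20  23
  5   0   0   0   8   9   9   9  17  18  18  18  26  26  26
  6   0   0   0   8   9   9   9  17  18  18  18  26  26  26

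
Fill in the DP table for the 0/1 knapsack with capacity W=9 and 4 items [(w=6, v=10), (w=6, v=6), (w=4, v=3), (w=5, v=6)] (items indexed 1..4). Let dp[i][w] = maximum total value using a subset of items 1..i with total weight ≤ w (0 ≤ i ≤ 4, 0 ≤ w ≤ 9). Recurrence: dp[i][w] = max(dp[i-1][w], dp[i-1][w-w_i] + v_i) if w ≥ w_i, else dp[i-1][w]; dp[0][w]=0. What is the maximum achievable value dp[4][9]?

i\w   0   1   2   3   4   5   6   7   8   9
  0   0   0   0   0   0   0   0   0   0   0
  1   0   0   0   0   0   0  10  10  10  10
  2   0   0   0   0   0   0  10  10  10  10
  3   0   0   0   0   3   3  10  10  10  10
  4   0   0   0   0   3   6  10  10  10  10

10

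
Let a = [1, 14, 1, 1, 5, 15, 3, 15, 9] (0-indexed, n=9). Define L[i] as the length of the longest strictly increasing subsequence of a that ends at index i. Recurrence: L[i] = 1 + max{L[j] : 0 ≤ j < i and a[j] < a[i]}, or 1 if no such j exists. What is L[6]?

   i    0    1    2    3    4    5    6    7    8
a[i]    1   14    1    1    5   15    3   15    9
L[i]    1    2    1    1    2    3    2    3    3

2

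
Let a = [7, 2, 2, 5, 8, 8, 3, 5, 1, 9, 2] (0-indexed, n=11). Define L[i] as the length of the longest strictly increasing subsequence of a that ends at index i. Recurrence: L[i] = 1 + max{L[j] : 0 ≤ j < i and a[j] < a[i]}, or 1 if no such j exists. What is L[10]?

2

   i    0    1    2    3    4    5    6    7    8    9   10
a[i]    7    2    2    5    8    8    3    5    1    9    2
L[i]    1    1    1    2    3    3    2    3    1    4    2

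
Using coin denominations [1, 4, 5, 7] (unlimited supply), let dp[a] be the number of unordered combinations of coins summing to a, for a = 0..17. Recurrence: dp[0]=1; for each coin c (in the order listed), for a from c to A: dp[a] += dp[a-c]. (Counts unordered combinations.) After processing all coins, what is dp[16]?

after  coin     0     1     2     3     4     5     6     7     8     9    10    11    12    13    14    15    16    17
          1     1     1     1     1     1     1     1     1     1     1     1     1     1     1     1     1     1     1
          4     1     1     1     1     2     2     2     2     3     3     3     3     4     4     4     4     5     5
          5     1     1     1     1     2     3     3     3     4     5     6     6     7     8     9    10    11    12
          7     1     1     1     1     2     3     3     4     5     6     7     8    10    11    13    15    17    19

17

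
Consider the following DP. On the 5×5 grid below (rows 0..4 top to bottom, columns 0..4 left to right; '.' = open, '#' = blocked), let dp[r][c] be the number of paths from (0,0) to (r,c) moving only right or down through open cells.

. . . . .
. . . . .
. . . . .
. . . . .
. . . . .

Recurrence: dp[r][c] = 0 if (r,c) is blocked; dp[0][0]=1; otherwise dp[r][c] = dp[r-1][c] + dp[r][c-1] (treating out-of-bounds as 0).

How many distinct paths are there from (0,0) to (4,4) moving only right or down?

70

r\c   0   1   2   3   4
  0   1   1   1   1   1
  1   1   2   3   4   5
  2   1   3   6  10  15
  3   1   4  10  20  35
  4   1   5  15  35  70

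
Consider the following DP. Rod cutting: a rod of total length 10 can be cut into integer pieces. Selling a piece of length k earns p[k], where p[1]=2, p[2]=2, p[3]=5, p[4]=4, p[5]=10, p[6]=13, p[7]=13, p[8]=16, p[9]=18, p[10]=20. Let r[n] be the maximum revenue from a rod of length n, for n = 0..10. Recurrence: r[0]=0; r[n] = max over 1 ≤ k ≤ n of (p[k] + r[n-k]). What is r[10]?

21

   n    0    1    2    3    4    5    6    7    8    9   10
r[n]    0    2    4    6    8   10   13   15   17   19   21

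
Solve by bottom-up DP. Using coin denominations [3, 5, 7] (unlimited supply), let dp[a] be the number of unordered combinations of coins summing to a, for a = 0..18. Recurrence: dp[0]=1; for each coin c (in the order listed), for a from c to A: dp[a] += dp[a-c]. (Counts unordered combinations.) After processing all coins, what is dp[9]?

after  coin     0     1     2     3     4     5     6     7     8     9    10    11    12    13    14    15    16    17    18
          3     1     0     0     1     0     0     1     0     0     1     0     0     1     0     0     1     0     0     1
          5     1     0     0     1     0     1     1     0     1     1     1     1     1     1     1     2     1     1     2
          7     1     0     0     1     0     1     1     1     1     1     2     1     2     2     2     3     2     3     3

1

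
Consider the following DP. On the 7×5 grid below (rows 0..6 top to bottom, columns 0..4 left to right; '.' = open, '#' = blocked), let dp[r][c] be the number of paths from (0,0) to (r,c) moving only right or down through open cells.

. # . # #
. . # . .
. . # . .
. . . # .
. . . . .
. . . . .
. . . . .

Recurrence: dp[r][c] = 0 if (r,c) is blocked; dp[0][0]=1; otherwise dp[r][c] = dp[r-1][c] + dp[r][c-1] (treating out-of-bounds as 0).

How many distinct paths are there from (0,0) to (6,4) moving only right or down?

r\c   0   1   2   3   4
  0   1   0   0   0   0
  1   1   1   0   0   0
  2   1   2   0   0   0
  3   1   3   3   0   0
  4   1   4   7   7   7
  5   1   5  12  19  26
  6   1   6  18  37  63

63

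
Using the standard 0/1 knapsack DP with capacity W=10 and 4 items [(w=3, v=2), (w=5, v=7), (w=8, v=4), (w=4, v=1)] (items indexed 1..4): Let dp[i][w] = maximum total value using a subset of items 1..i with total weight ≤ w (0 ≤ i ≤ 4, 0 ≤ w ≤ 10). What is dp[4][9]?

9

i\w   0   1   2   3   4   5   6   7   8   9  10
  0   0   0   0   0   0   0   0   0   0   0   0
  1   0   0   0   2   2   2   2   2   2   2   2
  2   0   0   0   2   2   7   7   7   9   9   9
  3   0   0   0   2   2   7   7   7   9   9   9
  4   0   0   0   2   2   7   7   7   9   9   9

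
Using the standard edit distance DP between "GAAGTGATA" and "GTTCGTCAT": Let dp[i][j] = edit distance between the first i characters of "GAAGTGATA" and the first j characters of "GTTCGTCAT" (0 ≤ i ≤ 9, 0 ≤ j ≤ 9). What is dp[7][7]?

   ''  G  T  T  C  G  T  C  A  T
''  0  1  2  3  4  5  6  7  8  9
 G  1  0  1  2  3  4  5  6  7  8
 A  2  1  1  2  3  4  5  6  6  7
 A  3  2  2  2  3  4  5  6  6  7
 G  4  3  3  3  3  3  4  5  6  7
 T  5  4  3  3  4  4  3  4  5  6
 G  6  5  4  4  4  4  4  4  5  6
 A  7  6  5  5  5  5  5  5  4  5
 T  8  7  6  5  6  6  5  6  5  4
 A  9  8  7  6  6  7  6  6  6  5

5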